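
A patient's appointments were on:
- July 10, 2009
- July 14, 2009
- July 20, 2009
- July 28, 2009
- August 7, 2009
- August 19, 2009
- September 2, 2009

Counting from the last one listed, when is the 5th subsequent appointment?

December 11, 2009

Intervals are 4, 6, 8, 10, 12, 14 days — an arithmetic progression with common difference 2.
Next gap: 16 days. September 2, 2009 + 16 days = September 18, 2009.
Next gap: 18 days. September 18, 2009 + 18 days = October 6, 2009.
Next gap: 20 days. October 6, 2009 + 20 days = October 26, 2009.
Next gap: 22 days. October 26, 2009 + 22 days = November 17, 2009.
Next gap: 24 days. November 17, 2009 + 24 days = December 11, 2009.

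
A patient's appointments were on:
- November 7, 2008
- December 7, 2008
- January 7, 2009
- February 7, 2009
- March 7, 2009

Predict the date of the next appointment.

Gaps: 30, 31, 31, 28 days — not constant. Every event is on the 7th of the month.
Pattern: the 7th of each month.
April 2009: April 7, 2009.

April 7, 2009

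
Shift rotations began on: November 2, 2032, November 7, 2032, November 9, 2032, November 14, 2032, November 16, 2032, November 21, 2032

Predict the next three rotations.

The gap pattern 5, 2, 5, 2, 5 repeats every 2 events.
These are the Tuesdays and Sundays of each week.
The following Tuesday is November 23, 2032.
The following Sunday is November 28, 2032.
The following Tuesday is November 30, 2032.

November 23, 2032; November 28, 2032; November 30, 2032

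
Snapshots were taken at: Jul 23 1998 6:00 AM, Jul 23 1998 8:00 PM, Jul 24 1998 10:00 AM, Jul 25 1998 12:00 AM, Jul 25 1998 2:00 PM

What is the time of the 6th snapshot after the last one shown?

Jul 29 1998 2:00 AM

Gaps: 14, 14, 14, 14 hours — each event is 14 hours after the previous one.
Jul 25 1998 2:00 PM + 14 h = Jul 26 1998 4:00 AM.
Jul 26 1998 4:00 AM + 14 h = Jul 26 1998 6:00 PM.
Jul 26 1998 6:00 PM + 14 h = Jul 27 1998 8:00 AM.
Jul 27 1998 8:00 AM + 14 h = Jul 27 1998 10:00 PM.
Jul 27 1998 10:00 PM + 14 h = Jul 28 1998 12:00 PM.
Jul 28 1998 12:00 PM + 14 h = Jul 29 1998 2:00 AM.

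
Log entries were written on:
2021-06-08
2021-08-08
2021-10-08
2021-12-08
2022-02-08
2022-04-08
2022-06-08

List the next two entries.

2022-08-08, 2022-10-08

The day-of-month is always 8 (61, 61, 61, 62, 59, 61 days between events).
So this recurs on the 8th of every 2 months.
Next: August 2022 → 2022-08-08.
October 2022: 2022-10-08.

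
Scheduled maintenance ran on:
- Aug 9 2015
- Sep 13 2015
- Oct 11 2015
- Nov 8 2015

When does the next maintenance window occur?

Dec 13 2015

Gaps: 35, 28, 28 days — a mix of 28 and 35. Every date is a Sunday.
Each is the 2nd Sunday of its month.
December 2015 — 2nd Sunday is Dec 13 2015.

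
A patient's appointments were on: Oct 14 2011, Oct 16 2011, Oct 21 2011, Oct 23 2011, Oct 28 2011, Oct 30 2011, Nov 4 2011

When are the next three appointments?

Nov 6 2011, Nov 11 2011, Nov 13 2011

The gap pattern 2, 5, 2, 5, 2, 5 repeats every 2 events.
These are the Fridays and Sundays of each week.
The following Sunday is Nov 6 2011.
Next Friday: Nov 11 2011.
Next Sunday: Nov 13 2011.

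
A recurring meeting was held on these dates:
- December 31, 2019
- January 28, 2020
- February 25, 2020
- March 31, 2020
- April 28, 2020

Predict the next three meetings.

Every date is a Tuesday; gaps 28, 28, 35, 28 days.
Each is the last Tuesday of its month (at least one falls on the 29th or later, ruling out '4th Tuesday').
May 2020 ends with Tuesday May 26, 2020.
Last Tuesday of June 2020: June 30, 2020.
July 2020 ends with Tuesday July 28, 2020.

May 26, 2020; June 30, 2020; July 28, 2020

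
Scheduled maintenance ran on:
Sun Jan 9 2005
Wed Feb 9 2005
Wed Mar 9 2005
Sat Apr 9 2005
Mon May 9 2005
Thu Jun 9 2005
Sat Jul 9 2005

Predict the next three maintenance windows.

Tue Aug 9 2005, Fri Sep 9 2005, Sun Oct 9 2005

The day-of-month is always 9 (31, 28, 31, 30, 31, 30 days between events).
So this recurs on the 9th of each month.
Next: August 2005 → Tue Aug 9 2005.
September 2005: Fri Sep 9 2005.
October 2005: Sun Oct 9 2005.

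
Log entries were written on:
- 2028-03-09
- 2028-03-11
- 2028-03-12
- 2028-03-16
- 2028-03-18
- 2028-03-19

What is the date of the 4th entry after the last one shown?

Every event lands on a Thursday or Saturday or Sunday (gaps cycle 2, 1, 4, 2, 1).
So the schedule is: every Thursday, Saturday and Sunday.
Next Thursday: 2028-03-23.
Next Saturday: 2028-03-25.
Next Sunday: 2028-03-26.
Next Thursday: 2028-03-30.

2028-03-30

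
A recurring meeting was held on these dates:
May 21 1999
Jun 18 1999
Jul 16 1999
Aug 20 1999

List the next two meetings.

Sep 17 1999, Oct 15 1999

Gaps: 28, 28, 35 days — a mix of 28 and 35. Every date is a Friday.
Each is the 3rd Friday of its month.
3rd Friday of September 1999: Sep 17 1999.
October 1999 — 3rd Friday is Oct 15 1999.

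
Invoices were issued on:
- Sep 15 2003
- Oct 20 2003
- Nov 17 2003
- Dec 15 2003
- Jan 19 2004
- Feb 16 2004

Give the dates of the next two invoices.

Mar 15 2004, Apr 19 2004

Gaps: 35, 28, 28, 35, 28 days — a mix of 28 and 35. Every date is a Monday.
Each is the 3rd Monday of its month.
March 2004 — 3rd Monday is Mar 15 2004.
April 2004 — 3rd Monday is Apr 19 2004.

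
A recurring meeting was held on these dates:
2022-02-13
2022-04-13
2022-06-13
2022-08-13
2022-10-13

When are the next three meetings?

2022-12-13, 2023-02-13, 2023-04-13

Gaps: 59, 61, 61, 61 days — not constant. Every event is on the 13th of the month.
Pattern: the 13th of every 2 months.
December 2022: 2022-12-13.
Next: February 2023 → 2023-02-13.
April 2023: 2023-04-13.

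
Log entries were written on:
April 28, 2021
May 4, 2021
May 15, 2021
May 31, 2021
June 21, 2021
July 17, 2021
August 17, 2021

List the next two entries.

September 22, 2021; November 2, 2021

The spacing grows by 5 each time: 6, 11, 16, 21, 26, 31 days.
Next gap: 36 days. August 17, 2021 + 36 days = September 22, 2021.
Next gap: 41 days. September 22, 2021 + 41 days = November 2, 2021.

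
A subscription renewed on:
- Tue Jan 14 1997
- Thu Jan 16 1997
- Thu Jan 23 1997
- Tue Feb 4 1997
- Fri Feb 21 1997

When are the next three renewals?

Sat Mar 15 1997, Fri Apr 11 1997, Tue May 13 1997

Intervals are 2, 7, 12, 17 days — an arithmetic progression with common difference 5.
Next gap: 22 days. Fri Feb 21 1997 + 22 days = Sat Mar 15 1997.
Next gap: 27 days. Sat Mar 15 1997 + 27 days = Fri Apr 11 1997.
Next gap: 32 days. Fri Apr 11 1997 + 32 days = Tue May 13 1997.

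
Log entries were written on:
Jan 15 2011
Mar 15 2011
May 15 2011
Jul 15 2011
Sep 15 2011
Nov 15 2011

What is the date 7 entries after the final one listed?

Gaps: 59, 61, 61, 62, 61 days — not constant. Every event is on the 15th of the month.
Pattern: the 15th of every 2 months.
January 2012: Jan 15 2012.
March 2012: Mar 15 2012.
Next: May 2012 → May 15 2012.
Next: July 2012 → Jul 15 2012.
September 2012: Sep 15 2012.
Next: November 2012 → Nov 15 2012.
January 2013: Jan 15 2013.

Jan 15 2013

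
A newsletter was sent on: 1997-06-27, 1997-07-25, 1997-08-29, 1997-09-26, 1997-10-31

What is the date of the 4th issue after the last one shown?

Every date is a Friday; gaps 28, 35, 28, 35 days.
Each is the last Friday of its month (at least one falls on the 29th or later, ruling out '4th Friday').
Last Friday of November 1997: 1997-11-28.
December 1997 ends with Friday 1997-12-26.
January 1998 ends with Friday 1998-01-30.
February 1998 ends with Friday 1998-02-27.

1998-02-27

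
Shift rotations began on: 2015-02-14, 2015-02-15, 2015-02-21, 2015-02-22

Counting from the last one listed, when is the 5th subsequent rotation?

2015-03-14

Gaps: 1, 6, 1 days — not constant, but cyclic with period 2.
The events fall on every Saturday and Sunday.
The following Saturday is 2015-02-28.
The following Sunday is 2015-03-01.
Next Saturday: 2015-03-07.
Next Sunday: 2015-03-08.
The following Saturday is 2015-03-14.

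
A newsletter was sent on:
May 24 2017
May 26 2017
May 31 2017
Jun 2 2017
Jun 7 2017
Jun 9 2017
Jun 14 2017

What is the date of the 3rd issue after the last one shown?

Jun 23 2017

Every event lands on a Wednesday or Friday (gaps cycle 2, 5, 2, 5, 2, 5).
So the schedule is: every Wednesday and Friday.
Next Friday: Jun 16 2017.
The following Wednesday is Jun 21 2017.
Next Friday: Jun 23 2017.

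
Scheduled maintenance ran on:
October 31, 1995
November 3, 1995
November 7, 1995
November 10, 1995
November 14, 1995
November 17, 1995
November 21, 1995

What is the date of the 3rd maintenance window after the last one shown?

December 1, 1995

Gaps: 3, 4, 3, 4, 3, 4 days — not constant, but cyclic with period 2.
The events fall on every Tuesday and Friday.
The following Friday is November 24, 1995.
The following Tuesday is November 28, 1995.
Next Friday: December 1, 1995.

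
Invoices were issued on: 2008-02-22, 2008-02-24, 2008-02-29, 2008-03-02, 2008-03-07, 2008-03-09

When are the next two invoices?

Gaps: 2, 5, 2, 5, 2 days — not constant, but cyclic with period 2.
The events fall on every Friday and Sunday.
The following Friday is 2008-03-14.
The following Sunday is 2008-03-16.

2008-03-14, 2008-03-16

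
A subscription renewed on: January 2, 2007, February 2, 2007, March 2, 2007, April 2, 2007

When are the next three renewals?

Gaps: 31, 28, 31 days — not constant. Every event is on the 2nd of the month.
Pattern: the 2nd of each month.
May 2007: May 2, 2007.
June 2007: June 2, 2007.
July 2007: July 2, 2007.

May 2, 2007; June 2, 2007; July 2, 2007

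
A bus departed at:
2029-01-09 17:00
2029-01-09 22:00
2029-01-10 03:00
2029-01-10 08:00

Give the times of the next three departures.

Spacing: 5, 5, 5 h — constant 5 h.
2029-01-10 08:00 + 5 h = 2029-01-10 13:00.
2029-01-10 13:00 + 5 h = 2029-01-10 18:00.
2029-01-10 18:00 + 5 h = 2029-01-10 23:00.

2029-01-10 13:00, 2029-01-10 18:00, 2029-01-10 23:00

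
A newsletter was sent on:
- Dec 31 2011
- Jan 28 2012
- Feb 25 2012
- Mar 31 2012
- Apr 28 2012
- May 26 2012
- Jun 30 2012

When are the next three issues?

Every date is a Saturday; gaps 28, 28, 35, 28, 28, 35 days.
Each is the last Saturday of its month (at least one falls on the 29th or later, ruling out '4th Saturday').
Last Saturday of July 2012: Jul 28 2012.
August 2012 ends with Saturday Aug 25 2012.
September 2012 ends with Saturday Sep 29 2012.

Jul 28 2012, Aug 25 2012, Sep 29 2012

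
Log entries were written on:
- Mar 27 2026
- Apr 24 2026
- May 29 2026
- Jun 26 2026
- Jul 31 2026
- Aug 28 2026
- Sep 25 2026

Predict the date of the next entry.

Oct 30 2026

Every date is a Friday; gaps 28, 35, 28, 35, 28, 28 days.
Each is the last Friday of its month (at least one falls on the 29th or later, ruling out '4th Friday').
Last Friday of October 2026: Oct 30 2026.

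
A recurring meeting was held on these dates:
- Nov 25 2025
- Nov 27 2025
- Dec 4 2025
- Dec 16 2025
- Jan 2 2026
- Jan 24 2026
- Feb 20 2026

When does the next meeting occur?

Gaps: 2, 7, 12, 17, 22, 27 days — each gap is 5 larger than the previous one.
Next gap: 32 days. Feb 20 2026 + 32 days = Mar 24 2026.

Mar 24 2026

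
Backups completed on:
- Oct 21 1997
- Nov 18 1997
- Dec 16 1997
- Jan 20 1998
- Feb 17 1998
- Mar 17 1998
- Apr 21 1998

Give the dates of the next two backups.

May 19 1998, Jun 16 1998

All dates are Tuesdays, 28, 28, 35, 28, 28, 35 days apart.
Specifically, the 3rd Tuesday of each month.
May 1998 — 3rd Tuesday is May 19 1998.
3rd Tuesday of June 1998: Jun 16 1998.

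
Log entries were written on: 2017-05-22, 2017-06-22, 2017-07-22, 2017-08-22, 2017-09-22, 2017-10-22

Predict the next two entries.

Gaps: 31, 30, 31, 31, 30 days — not constant. Every event is on the 22nd of the month.
Pattern: the 22nd of each month.
November 2017: 2017-11-22.
December 2017: 2017-12-22.

2017-11-22, 2017-12-22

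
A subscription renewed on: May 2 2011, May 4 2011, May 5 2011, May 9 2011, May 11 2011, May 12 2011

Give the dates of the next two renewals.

Every event lands on a Monday or Wednesday or Thursday (gaps cycle 2, 1, 4, 2, 1).
So the schedule is: every Monday, Wednesday and Thursday.
Next Monday: May 16 2011.
The following Wednesday is May 18 2011.

May 16 2011, May 18 2011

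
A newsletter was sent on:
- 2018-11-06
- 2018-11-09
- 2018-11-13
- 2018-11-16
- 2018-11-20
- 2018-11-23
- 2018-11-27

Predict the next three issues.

Every event lands on a Tuesday or Friday (gaps cycle 3, 4, 3, 4, 3, 4).
So the schedule is: every Tuesday and Friday.
Next Friday: 2018-11-30.
The following Tuesday is 2018-12-04.
Next Friday: 2018-12-07.

2018-11-30, 2018-12-04, 2018-12-07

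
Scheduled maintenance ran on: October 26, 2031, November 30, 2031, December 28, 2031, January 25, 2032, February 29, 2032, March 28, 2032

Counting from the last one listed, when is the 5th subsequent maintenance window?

August 29, 2032

Every date is a Sunday; gaps 35, 28, 28, 35, 28 days.
Each is the last Sunday of its month (at least one falls on the 29th or later, ruling out '4th Sunday').
April 2032 ends with Sunday April 25, 2032.
May 2032 ends with Sunday May 30, 2032.
June 2032 ends with Sunday June 27, 2032.
Last Sunday of July 2032: July 25, 2032.
August 2032 ends with Sunday August 29, 2032.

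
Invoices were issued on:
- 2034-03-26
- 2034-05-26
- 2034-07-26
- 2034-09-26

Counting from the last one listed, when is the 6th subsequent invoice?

Each date is the 26th; the gaps (61, 61, 62) track the month lengths.
The rule is the 26th of every 2 months.
Next: November 2034 → 2034-11-26.
January 2035: 2035-01-26.
Next: March 2035 → 2035-03-26.
May 2035: 2035-05-26.
Next: July 2035 → 2035-07-26.
Next: September 2035 → 2035-09-26.

2035-09-26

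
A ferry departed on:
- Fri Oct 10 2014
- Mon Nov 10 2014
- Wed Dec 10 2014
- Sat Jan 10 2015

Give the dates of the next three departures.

Each date is the 10th; the gaps (31, 30, 31) track the month lengths.
The rule is the 10th of each month.
Next: February 2015 → Tue Feb 10 2015.
Next: March 2015 → Tue Mar 10 2015.
Next: April 2015 → Fri Apr 10 2015.

Tue Feb 10 2015, Tue Mar 10 2015, Fri Apr 10 2015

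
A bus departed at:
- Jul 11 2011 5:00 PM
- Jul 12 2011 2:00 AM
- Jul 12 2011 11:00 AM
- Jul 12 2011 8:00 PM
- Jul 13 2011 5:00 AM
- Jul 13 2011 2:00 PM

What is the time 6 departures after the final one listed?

Jul 15 2011 8:00 PM

Spacing: 9, 9, 9, 9, 9 h — constant 9 h.
Jul 13 2011 2:00 PM + 9 h = Jul 13 2011 11:00 PM.
Jul 13 2011 11:00 PM + 9 h = Jul 14 2011 8:00 AM.
Jul 14 2011 8:00 AM + 9 h = Jul 14 2011 5:00 PM.
Jul 14 2011 5:00 PM + 9 h = Jul 15 2011 2:00 AM.
Jul 15 2011 2:00 AM + 9 h = Jul 15 2011 11:00 AM.
Jul 15 2011 11:00 AM + 9 h = Jul 15 2011 8:00 PM.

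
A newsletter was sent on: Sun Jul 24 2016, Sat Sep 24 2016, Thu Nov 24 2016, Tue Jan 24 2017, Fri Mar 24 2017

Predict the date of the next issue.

Wed May 24 2017

The day-of-month is always 24 (62, 61, 61, 59 days between events).
So this recurs on the 24th of every 2 months.
Next: May 2017 → Wed May 24 2017.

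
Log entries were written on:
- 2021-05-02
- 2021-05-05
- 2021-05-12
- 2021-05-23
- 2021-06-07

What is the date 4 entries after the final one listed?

The spacing grows by 4 each time: 3, 7, 11, 15 days.
Next gap: 19 days. 2021-06-07 + 19 days = 2021-06-26.
Next gap: 23 days. 2021-06-26 + 23 days = 2021-07-19.
Next gap: 27 days. 2021-07-19 + 27 days = 2021-08-15.
Next gap: 31 days. 2021-08-15 + 31 days = 2021-09-15.

2021-09-15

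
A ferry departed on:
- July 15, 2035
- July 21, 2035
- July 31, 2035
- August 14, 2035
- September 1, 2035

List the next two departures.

September 23, 2035; October 19, 2035

Intervals are 6, 10, 14, 18 days — an arithmetic progression with common difference 4.
Next gap: 22 days. September 1, 2035 + 22 days = September 23, 2035.
Next gap: 26 days. September 23, 2035 + 26 days = October 19, 2035.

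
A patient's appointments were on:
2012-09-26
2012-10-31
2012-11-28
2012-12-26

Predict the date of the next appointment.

These are Wednesdays with 35, 28, 28-day gaps.
Each is the final Wednesday of its month — 2012-10-31 is past the 28th, so '4th Wednesday' doesn't fit.
Last Wednesday of January 2013: 2013-01-30.

2013-01-30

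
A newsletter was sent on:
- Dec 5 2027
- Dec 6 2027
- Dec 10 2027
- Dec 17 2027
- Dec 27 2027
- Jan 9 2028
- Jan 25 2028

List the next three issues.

The spacing grows by 3 each time: 1, 4, 7, 10, 13, 16 days.
Next gap: 19 days. Jan 25 2028 + 19 days = Feb 13 2028.
Next gap: 22 days. Feb 13 2028 + 22 days = Mar 6 2028.
Next gap: 25 days. Mar 6 2028 + 25 days = Mar 31 2028.

Feb 13 2028, Mar 6 2028, Mar 31 2028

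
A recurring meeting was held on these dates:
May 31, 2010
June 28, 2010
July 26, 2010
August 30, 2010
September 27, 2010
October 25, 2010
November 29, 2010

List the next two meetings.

December 27, 2010; January 31, 2011

Every date is a Monday; gaps 28, 28, 35, 28, 28, 35 days.
Each is the last Monday of its month (at least one falls on the 29th or later, ruling out '4th Monday').
December 2010 ends with Monday December 27, 2010.
Last Monday of January 2011: January 31, 2011.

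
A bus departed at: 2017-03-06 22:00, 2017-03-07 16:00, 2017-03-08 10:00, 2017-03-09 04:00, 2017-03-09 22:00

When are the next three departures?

The interval is a steady 18 hours (18, 18, 18, 18).
2017-03-09 22:00 + 18 h = 2017-03-10 16:00.
2017-03-10 16:00 + 18 h = 2017-03-11 10:00.
2017-03-11 10:00 + 18 h = 2017-03-12 04:00.

2017-03-10 16:00, 2017-03-11 10:00, 2017-03-12 04:00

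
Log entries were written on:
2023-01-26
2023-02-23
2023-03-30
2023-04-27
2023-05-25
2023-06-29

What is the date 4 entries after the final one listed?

All Thursdays; the gaps (28, 35, 28, 28, 35) vary with month length.
This is the last Thursday of each month.
Last Thursday of July 2023: 2023-07-27.
Last Thursday of August 2023: 2023-08-31.
September 2023 ends with Thursday 2023-09-28.
October 2023 ends with Thursday 2023-10-26.

2023-10-26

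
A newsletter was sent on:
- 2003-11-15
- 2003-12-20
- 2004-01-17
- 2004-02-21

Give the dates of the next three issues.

Gaps: 35, 28, 35 days — a mix of 28 and 35. Every date is a Saturday.
Each is the 3rd Saturday of its month.
March 2004 — 3rd Saturday is 2004-03-20.
April 2004 — 3rd Saturday is 2004-04-17.
3rd Saturday of May 2004: 2004-05-15.

2004-03-20, 2004-04-17, 2004-05-15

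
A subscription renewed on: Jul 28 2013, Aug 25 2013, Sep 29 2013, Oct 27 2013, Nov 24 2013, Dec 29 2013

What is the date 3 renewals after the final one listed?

Mar 30 2014

Every date is a Sunday; gaps 28, 35, 28, 28, 35 days.
Each is the last Sunday of its month (at least one falls on the 29th or later, ruling out '4th Sunday').
January 2014 ends with Sunday Jan 26 2014.
Last Sunday of February 2014: Feb 23 2014.
Last Sunday of March 2014: Mar 30 2014.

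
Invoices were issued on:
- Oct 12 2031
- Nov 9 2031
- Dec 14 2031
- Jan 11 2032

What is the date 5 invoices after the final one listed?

Gaps: 28, 35, 28 days — a mix of 28 and 35. Every date is a Sunday.
Each is the 2nd Sunday of its month.
2nd Sunday of February 2032: Feb 8 2032.
March 2032 — 2nd Sunday is Mar 14 2032.
2nd Sunday of April 2032: Apr 11 2032.
2nd Sunday of May 2032: May 9 2032.
June 2032 — 2nd Sunday is Jun 13 2032.

Jun 13 2032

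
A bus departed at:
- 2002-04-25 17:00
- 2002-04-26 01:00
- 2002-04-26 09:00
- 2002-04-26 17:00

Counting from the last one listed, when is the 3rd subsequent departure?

2002-04-27 17:00

The interval is a steady 8 hours (8, 8, 8).
2002-04-26 17:00 + 8 h = 2002-04-27 01:00.
2002-04-27 01:00 + 8 h = 2002-04-27 09:00.
2002-04-27 09:00 + 8 h = 2002-04-27 17:00.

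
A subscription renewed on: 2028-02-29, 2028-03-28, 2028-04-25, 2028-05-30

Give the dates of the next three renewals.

2028-06-27, 2028-07-25, 2028-08-29

These are Tuesdays with 28, 28, 35-day gaps.
Each is the final Tuesday of its month — 2028-02-29 is past the 28th, so '4th Tuesday' doesn't fit.
Last Tuesday of June 2028: 2028-06-27.
July 2028 ends with Tuesday 2028-07-25.
Last Tuesday of August 2028: 2028-08-29.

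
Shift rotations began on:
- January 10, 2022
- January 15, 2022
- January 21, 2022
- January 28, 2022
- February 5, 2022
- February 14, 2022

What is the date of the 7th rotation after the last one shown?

May 16, 2022

Intervals are 5, 6, 7, 8, 9 days — an arithmetic progression with common difference 1.
Next gap: 10 days. February 14, 2022 + 10 days = February 24, 2022.
Next gap: 11 days. February 24, 2022 + 11 days = March 7, 2022.
Next gap: 12 days. March 7, 2022 + 12 days = March 19, 2022.
Next gap: 13 days. March 19, 2022 + 13 days = April 1, 2022.
Next gap: 14 days. April 1, 2022 + 14 days = April 15, 2022.
Next gap: 15 days. April 15, 2022 + 15 days = April 30, 2022.
Next gap: 16 days. April 30, 2022 + 16 days = May 16, 2022.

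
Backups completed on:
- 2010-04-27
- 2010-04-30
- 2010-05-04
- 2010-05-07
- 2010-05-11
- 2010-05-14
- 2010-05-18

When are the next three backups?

The gap pattern 3, 4, 3, 4, 3, 4 repeats every 2 events.
These are the Tuesdays and Fridays of each week.
The following Friday is 2010-05-21.
Next Tuesday: 2010-05-25.
Next Friday: 2010-05-28.

2010-05-21, 2010-05-25, 2010-05-28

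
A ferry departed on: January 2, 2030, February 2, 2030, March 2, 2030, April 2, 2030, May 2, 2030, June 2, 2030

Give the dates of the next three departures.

July 2, 2030; August 2, 2030; September 2, 2030

Each date is the 2nd; the gaps (31, 28, 31, 30, 31) track the month lengths.
The rule is the 2nd of each month.
Next: July 2030 → July 2, 2030.
Next: August 2030 → August 2, 2030.
September 2030: September 2, 2030.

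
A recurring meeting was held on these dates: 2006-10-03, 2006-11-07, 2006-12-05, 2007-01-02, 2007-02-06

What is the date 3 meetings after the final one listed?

2007-05-01

All dates are Tuesdays, 35, 28, 28, 35 days apart.
Specifically, the 1st Tuesday of each month.
1st Tuesday of March 2007: 2007-03-06.
April 2007 — 1st Tuesday is 2007-04-03.
May 2007 — 1st Tuesday is 2007-05-01.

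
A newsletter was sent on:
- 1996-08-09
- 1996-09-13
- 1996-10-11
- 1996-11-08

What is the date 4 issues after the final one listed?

Gaps: 35, 28, 28 days — a mix of 28 and 35. Every date is a Friday.
Each is the 2nd Friday of its month.
December 1996 — 2nd Friday is 1996-12-13.
January 1997 — 2nd Friday is 1997-01-10.
February 1997 — 2nd Friday is 1997-02-14.
March 1997 — 2nd Friday is 1997-03-14.

1997-03-14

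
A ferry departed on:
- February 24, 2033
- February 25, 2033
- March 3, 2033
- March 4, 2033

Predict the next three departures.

March 10, 2033; March 11, 2033; March 17, 2033

Every event lands on a Thursday or Friday (gaps cycle 1, 6, 1).
So the schedule is: every Thursday and Friday.
The following Thursday is March 10, 2033.
The following Friday is March 11, 2033.
Next Thursday: March 17, 2033.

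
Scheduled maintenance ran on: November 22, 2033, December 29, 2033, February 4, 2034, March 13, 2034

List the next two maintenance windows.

April 19, 2034; May 26, 2034

The spacing is 37, 37, 37 days — always 37 days.
March 13, 2034 + 37 days = April 19, 2034.
April 19, 2034 + 37 days = May 26, 2034.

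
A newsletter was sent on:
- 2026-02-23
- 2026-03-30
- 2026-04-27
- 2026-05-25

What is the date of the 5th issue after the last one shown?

2026-10-26

All Mondays; the gaps (35, 28, 28) vary with month length.
This is the last Monday of each month.
Last Monday of June 2026: 2026-06-29.
Last Monday of July 2026: 2026-07-27.
Last Monday of August 2026: 2026-08-31.
Last Monday of September 2026: 2026-09-28.
Last Monday of October 2026: 2026-10-26.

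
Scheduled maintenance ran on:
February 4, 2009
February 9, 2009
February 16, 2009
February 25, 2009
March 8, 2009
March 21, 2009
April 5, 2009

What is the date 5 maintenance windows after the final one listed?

July 19, 2009

The spacing grows by 2 each time: 5, 7, 9, 11, 13, 15 days.
Next gap: 17 days. April 5, 2009 + 17 days = April 22, 2009.
Next gap: 19 days. April 22, 2009 + 19 days = May 11, 2009.
Next gap: 21 days. May 11, 2009 + 21 days = June 1, 2009.
Next gap: 23 days. June 1, 2009 + 23 days = June 24, 2009.
Next gap: 25 days. June 24, 2009 + 25 days = July 19, 2009.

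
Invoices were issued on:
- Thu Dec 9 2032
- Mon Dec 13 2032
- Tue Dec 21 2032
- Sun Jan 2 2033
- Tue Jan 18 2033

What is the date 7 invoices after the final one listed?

Gaps: 4, 8, 12, 16 days — each gap is 4 larger than the previous one.
Next gap: 20 days. Tue Jan 18 2033 + 20 days = Mon Feb 7 2033.
Next gap: 24 days. Mon Feb 7 2033 + 24 days = Thu Mar 3 2033.
Next gap: 28 days. Thu Mar 3 2033 + 28 days = Thu Mar 31 2033.
Next gap: 32 days. Thu Mar 31 2033 + 32 days = Mon May 2 2033.
Next gap: 36 days. Mon May 2 2033 + 36 days = Tue Jun 7 2033.
Next gap: 40 days. Tue Jun 7 2033 + 40 days = Sun Jul 17 2033.
Next gap: 44 days. Sun Jul 17 2033 + 44 days = Tue Aug 30 2033.

Tue Aug 30 2033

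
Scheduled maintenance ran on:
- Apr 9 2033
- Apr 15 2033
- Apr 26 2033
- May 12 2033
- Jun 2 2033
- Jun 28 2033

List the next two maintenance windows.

Intervals are 6, 11, 16, 21, 26 days — an arithmetic progression with common difference 5.
Next gap: 31 days. Jun 28 2033 + 31 days = Jul 29 2033.
Next gap: 36 days. Jul 29 2033 + 36 days = Sep 3 2033.

Jul 29 2033, Sep 3 2033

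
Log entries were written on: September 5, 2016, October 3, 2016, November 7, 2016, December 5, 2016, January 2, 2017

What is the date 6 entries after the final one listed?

July 3, 2017

Gaps: 28, 35, 28, 28 days — a mix of 28 and 35. Every date is a Monday.
Each is the 1st Monday of its month.
February 2017 — 1st Monday is February 6, 2017.
March 2017 — 1st Monday is March 6, 2017.
April 2017 — 1st Monday is April 3, 2017.
May 2017 — 1st Monday is May 1, 2017.
June 2017 — 1st Monday is June 5, 2017.
July 2017 — 1st Monday is July 3, 2017.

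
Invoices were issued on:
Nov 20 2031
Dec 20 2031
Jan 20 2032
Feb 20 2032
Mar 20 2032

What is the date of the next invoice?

Gaps: 30, 31, 31, 29 days — not constant. Every event is on the 20th of the month.
Pattern: the 20th of each month.
Next: April 2032 → Apr 20 2032.

Apr 20 2032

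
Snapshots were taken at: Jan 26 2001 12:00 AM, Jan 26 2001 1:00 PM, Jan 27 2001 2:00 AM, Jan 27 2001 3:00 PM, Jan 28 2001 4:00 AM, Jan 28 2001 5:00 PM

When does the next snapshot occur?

Jan 29 2001 6:00 AM

Gaps: 13, 13, 13, 13, 13 hours — each event is 13 hours after the previous one.
Jan 28 2001 5:00 PM + 13 h = Jan 29 2001 6:00 AM.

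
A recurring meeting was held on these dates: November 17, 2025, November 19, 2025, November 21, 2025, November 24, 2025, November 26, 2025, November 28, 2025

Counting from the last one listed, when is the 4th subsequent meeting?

December 8, 2025

Gaps: 2, 2, 3, 2, 2 days — not constant, but cyclic with period 3.
The events fall on every Monday, Wednesday and Friday.
Next Monday: December 1, 2025.
Next Wednesday: December 3, 2025.
Next Friday: December 5, 2025.
Next Monday: December 8, 2025.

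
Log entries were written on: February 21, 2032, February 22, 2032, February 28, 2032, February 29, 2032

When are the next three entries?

March 6, 2032; March 7, 2032; March 13, 2032

The gap pattern 1, 6, 1 repeats every 2 events.
These are the Saturdays and Sundays of each week.
Next Saturday: March 6, 2032.
The following Sunday is March 7, 2032.
The following Saturday is March 13, 2032.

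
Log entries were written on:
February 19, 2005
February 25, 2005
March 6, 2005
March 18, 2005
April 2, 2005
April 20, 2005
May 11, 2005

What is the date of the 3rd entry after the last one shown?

July 31, 2005

Intervals are 6, 9, 12, 15, 18, 21 days — an arithmetic progression with common difference 3.
Next gap: 24 days. May 11, 2005 + 24 days = June 4, 2005.
Next gap: 27 days. June 4, 2005 + 27 days = July 1, 2005.
Next gap: 30 days. July 1, 2005 + 30 days = July 31, 2005.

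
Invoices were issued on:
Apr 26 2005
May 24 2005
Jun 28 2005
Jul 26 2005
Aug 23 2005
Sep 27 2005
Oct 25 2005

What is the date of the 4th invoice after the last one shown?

Feb 28 2006

These are Tuesdays at 28- or 35-day spacing (28, 35, 28, 28, 35, 28).
The pattern: 4th Tuesday of the month.
4th Tuesday of November 2005: Nov 22 2005.
December 2005 — 4th Tuesday is Dec 27 2005.
January 2006 — 4th Tuesday is Jan 24 2006.
4th Tuesday of February 2006: Feb 28 2006.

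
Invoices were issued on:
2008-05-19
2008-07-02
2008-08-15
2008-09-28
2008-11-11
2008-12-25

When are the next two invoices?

Gaps between consecutive events: 44, 44, 44, 44, 44 days — a constant 44-day interval.
2008-12-25 + 44 days = 2009-02-07.
2009-02-07 + 44 days = 2009-03-23.

2009-02-07, 2009-03-23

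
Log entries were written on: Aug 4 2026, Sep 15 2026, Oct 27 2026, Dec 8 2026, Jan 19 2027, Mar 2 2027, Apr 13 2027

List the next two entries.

Gaps between consecutive events: 42, 42, 42, 42, 42, 42 days — a constant 42-day interval.
Apr 13 2027 + 42 days = May 25 2027.
May 25 2027 + 42 days = Jul 6 2027.

May 25 2027, Jul 6 2027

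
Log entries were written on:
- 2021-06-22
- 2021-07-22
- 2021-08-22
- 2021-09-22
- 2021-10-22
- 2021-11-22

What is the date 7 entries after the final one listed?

2022-06-22

Gaps: 30, 31, 31, 30, 31 days — not constant. Every event is on the 22nd of the month.
Pattern: the 22nd of each month.
December 2021: 2021-12-22.
January 2022: 2022-01-22.
Next: February 2022 → 2022-02-22.
March 2022: 2022-03-22.
April 2022: 2022-04-22.
Next: May 2022 → 2022-05-22.
Next: June 2022 → 2022-06-22.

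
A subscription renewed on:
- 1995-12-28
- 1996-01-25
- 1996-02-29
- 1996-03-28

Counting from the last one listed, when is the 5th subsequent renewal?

1996-08-29

All Thursdays; the gaps (28, 35, 28) vary with month length.
This is the last Thursday of each month.
April 1996 ends with Thursday 1996-04-25.
May 1996 ends with Thursday 1996-05-30.
Last Thursday of June 1996: 1996-06-27.
Last Thursday of July 1996: 1996-07-25.
August 1996 ends with Thursday 1996-08-29.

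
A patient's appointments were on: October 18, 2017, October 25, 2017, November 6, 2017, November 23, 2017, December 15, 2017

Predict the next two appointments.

The spacing grows by 5 each time: 7, 12, 17, 22 days.
Next gap: 27 days. December 15, 2017 + 27 days = January 11, 2018.
Next gap: 32 days. January 11, 2018 + 32 days = February 12, 2018.

January 11, 2018; February 12, 2018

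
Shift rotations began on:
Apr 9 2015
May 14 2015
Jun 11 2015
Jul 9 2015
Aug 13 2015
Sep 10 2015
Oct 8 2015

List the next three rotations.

Nov 12 2015, Dec 10 2015, Jan 14 2016

These are Thursdays at 28- or 35-day spacing (35, 28, 28, 35, 28, 28).
The pattern: 2nd Thursday of the month.
November 2015 — 2nd Thursday is Nov 12 2015.
2nd Thursday of December 2015: Dec 10 2015.
January 2016 — 2nd Thursday is Jan 14 2016.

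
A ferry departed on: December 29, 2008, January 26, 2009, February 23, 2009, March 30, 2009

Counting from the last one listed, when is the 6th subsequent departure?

All Mondays; the gaps (28, 28, 35) vary with month length.
This is the last Monday of each month.
Last Monday of April 2009: April 27, 2009.
Last Monday of May 2009: May 25, 2009.
Last Monday of June 2009: June 29, 2009.
July 2009 ends with Monday July 27, 2009.
August 2009 ends with Monday August 31, 2009.
September 2009 ends with Monday September 28, 2009.

September 28, 2009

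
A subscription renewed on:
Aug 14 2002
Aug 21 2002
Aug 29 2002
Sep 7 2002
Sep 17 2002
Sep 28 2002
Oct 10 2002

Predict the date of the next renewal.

Oct 23 2002

Intervals are 7, 8, 9, 10, 11, 12 days — an arithmetic progression with common difference 1.
Next gap: 13 days. Oct 10 2002 + 13 days = Oct 23 2002.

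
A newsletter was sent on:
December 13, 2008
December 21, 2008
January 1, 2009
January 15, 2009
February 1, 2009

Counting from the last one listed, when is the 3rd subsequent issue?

April 11, 2009

Gaps: 8, 11, 14, 17 days — each gap is 3 larger than the previous one.
Next gap: 20 days. February 1, 2009 + 20 days = February 21, 2009.
Next gap: 23 days. February 21, 2009 + 23 days = March 16, 2009.
Next gap: 26 days. March 16, 2009 + 26 days = April 11, 2009.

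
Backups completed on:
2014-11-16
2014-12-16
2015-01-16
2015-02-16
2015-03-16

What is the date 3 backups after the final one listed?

2015-06-16

Each date is the 16th; the gaps (30, 31, 31, 28) track the month lengths.
The rule is the 16th of each month.
Next: April 2015 → 2015-04-16.
May 2015: 2015-05-16.
June 2015: 2015-06-16.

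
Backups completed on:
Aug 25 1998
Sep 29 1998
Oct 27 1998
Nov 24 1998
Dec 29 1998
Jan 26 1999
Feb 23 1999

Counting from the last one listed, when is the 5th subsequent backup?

Jul 27 1999

Every date is a Tuesday; gaps 35, 28, 28, 35, 28, 28 days.
Each is the last Tuesday of its month (at least one falls on the 29th or later, ruling out '4th Tuesday').
March 1999 ends with Tuesday Mar 30 1999.
Last Tuesday of April 1999: Apr 27 1999.
May 1999 ends with Tuesday May 25 1999.
June 1999 ends with Tuesday Jun 29 1999.
Last Tuesday of July 1999: Jul 27 1999.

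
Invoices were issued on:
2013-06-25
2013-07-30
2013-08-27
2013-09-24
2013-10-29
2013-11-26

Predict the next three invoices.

All Tuesdays; the gaps (35, 28, 28, 35, 28) vary with month length.
This is the last Tuesday of each month.
December 2013 ends with Tuesday 2013-12-31.
Last Tuesday of January 2014: 2014-01-28.
February 2014 ends with Tuesday 2014-02-25.

2013-12-31, 2014-01-28, 2014-02-25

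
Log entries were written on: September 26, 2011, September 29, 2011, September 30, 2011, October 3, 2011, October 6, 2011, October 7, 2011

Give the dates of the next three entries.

Gaps: 3, 1, 3, 3, 1 days — not constant, but cyclic with period 3.
The events fall on every Monday, Thursday and Friday.
The following Monday is October 10, 2011.
Next Thursday: October 13, 2011.
Next Friday: October 14, 2011.

October 10, 2011; October 13, 2011; October 14, 2011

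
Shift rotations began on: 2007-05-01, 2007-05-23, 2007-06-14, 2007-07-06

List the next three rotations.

Gaps between consecutive events: 22, 22, 22 days — a constant 22-day interval.
2007-07-06 + 22 days = 2007-07-28.
2007-07-28 + 22 days = 2007-08-19.
2007-08-19 + 22 days = 2007-09-10.

2007-07-28, 2007-08-19, 2007-09-10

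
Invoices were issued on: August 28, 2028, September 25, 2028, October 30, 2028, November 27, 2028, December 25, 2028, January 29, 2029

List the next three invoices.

February 26, 2029; March 26, 2029; April 30, 2029

Every date is a Monday; gaps 28, 35, 28, 28, 35 days.
Each is the last Monday of its month (at least one falls on the 29th or later, ruling out '4th Monday').
Last Monday of February 2029: February 26, 2029.
Last Monday of March 2029: March 26, 2029.
Last Monday of April 2029: April 30, 2029.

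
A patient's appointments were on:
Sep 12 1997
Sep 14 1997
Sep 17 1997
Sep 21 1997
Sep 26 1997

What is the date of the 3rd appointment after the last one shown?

Gaps: 2, 3, 4, 5 days — each gap is 1 larger than the previous one.
Next gap: 6 days. Sep 26 1997 + 6 days = Oct 2 1997.
Next gap: 7 days. Oct 2 1997 + 7 days = Oct 9 1997.
Next gap: 8 days. Oct 9 1997 + 8 days = Oct 17 1997.

Oct 17 1997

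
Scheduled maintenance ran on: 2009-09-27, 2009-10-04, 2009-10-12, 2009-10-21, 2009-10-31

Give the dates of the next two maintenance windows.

Gaps: 7, 8, 9, 10 days — each gap is 1 larger than the previous one.
Next gap: 11 days. 2009-10-31 + 11 days = 2009-11-11.
Next gap: 12 days. 2009-11-11 + 12 days = 2009-11-23.

2009-11-11, 2009-11-23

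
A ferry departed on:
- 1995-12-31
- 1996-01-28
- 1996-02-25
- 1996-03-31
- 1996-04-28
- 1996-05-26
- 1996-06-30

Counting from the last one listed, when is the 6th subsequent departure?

All Sundays; the gaps (28, 28, 35, 28, 28, 35) vary with month length.
This is the last Sunday of each month.
July 1996 ends with Sunday 1996-07-28.
August 1996 ends with Sunday 1996-08-25.
September 1996 ends with Sunday 1996-09-29.
October 1996 ends with Sunday 1996-10-27.
November 1996 ends with Sunday 1996-11-24.
December 1996 ends with Sunday 1996-12-29.

1996-12-29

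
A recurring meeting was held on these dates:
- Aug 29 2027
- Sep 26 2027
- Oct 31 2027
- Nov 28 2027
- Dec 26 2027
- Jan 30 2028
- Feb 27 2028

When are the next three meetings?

Every date is a Sunday; gaps 28, 35, 28, 28, 35, 28 days.
Each is the last Sunday of its month (at least one falls on the 29th or later, ruling out '4th Sunday').
Last Sunday of March 2028: Mar 26 2028.
Last Sunday of April 2028: Apr 30 2028.
Last Sunday of May 2028: May 28 2028.

Mar 26 2028, Apr 30 2028, May 28 2028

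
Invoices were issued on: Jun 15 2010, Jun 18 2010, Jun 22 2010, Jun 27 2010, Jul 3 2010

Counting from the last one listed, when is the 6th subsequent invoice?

Aug 29 2010

Intervals are 3, 4, 5, 6 days — an arithmetic progression with common difference 1.
Next gap: 7 days. Jul 3 2010 + 7 days = Jul 10 2010.
Next gap: 8 days. Jul 10 2010 + 8 days = Jul 18 2010.
Next gap: 9 days. Jul 18 2010 + 9 days = Jul 27 2010.
Next gap: 10 days. Jul 27 2010 + 10 days = Aug 6 2010.
Next gap: 11 days. Aug 6 2010 + 11 days = Aug 17 2010.
Next gap: 12 days. Aug 17 2010 + 12 days = Aug 29 2010.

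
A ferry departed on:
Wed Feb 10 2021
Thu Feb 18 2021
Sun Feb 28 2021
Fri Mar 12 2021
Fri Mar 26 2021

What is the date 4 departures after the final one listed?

Thu Jun 10 2021

Gaps: 8, 10, 12, 14 days — each gap is 2 larger than the previous one.
Next gap: 16 days. Fri Mar 26 2021 + 16 days = Sun Apr 11 2021.
Next gap: 18 days. Sun Apr 11 2021 + 18 days = Thu Apr 29 2021.
Next gap: 20 days. Thu Apr 29 2021 + 20 days = Wed May 19 2021.
Next gap: 22 days. Wed May 19 2021 + 22 days = Thu Jun 10 2021.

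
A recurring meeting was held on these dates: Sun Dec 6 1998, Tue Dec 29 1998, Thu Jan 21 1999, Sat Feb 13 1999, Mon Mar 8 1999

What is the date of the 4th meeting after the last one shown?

The spacing is 23, 23, 23, 23 days — always 23 days.
Mon Mar 8 1999 + 23 days = Wed Mar 31 1999.
Wed Mar 31 1999 + 23 days = Fri Apr 23 1999.
Fri Apr 23 1999 + 23 days = Sun May 16 1999.
Sun May 16 1999 + 23 days = Tue Jun 8 1999.

Tue Jun 8 1999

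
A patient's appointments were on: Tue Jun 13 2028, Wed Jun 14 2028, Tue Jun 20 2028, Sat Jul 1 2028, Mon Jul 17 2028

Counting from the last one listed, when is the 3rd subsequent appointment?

Gaps: 1, 6, 11, 16 days — each gap is 5 larger than the previous one.
Next gap: 21 days. Mon Jul 17 2028 + 21 days = Mon Aug 7 2028.
Next gap: 26 days. Mon Aug 7 2028 + 26 days = Sat Sep 2 2028.
Next gap: 31 days. Sat Sep 2 2028 + 31 days = Tue Oct 3 2028.

Tue Oct 3 2028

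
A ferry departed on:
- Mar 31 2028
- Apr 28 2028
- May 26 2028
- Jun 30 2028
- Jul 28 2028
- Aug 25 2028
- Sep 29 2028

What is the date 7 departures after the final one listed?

Apr 27 2029

Every date is a Friday; gaps 28, 28, 35, 28, 28, 35 days.
Each is the last Friday of its month (at least one falls on the 29th or later, ruling out '4th Friday').
October 2028 ends with Friday Oct 27 2028.
November 2028 ends with Friday Nov 24 2028.
December 2028 ends with Friday Dec 29 2028.
January 2029 ends with Friday Jan 26 2029.
February 2029 ends with Friday Feb 23 2029.
Last Friday of March 2029: Mar 30 2029.
Last Friday of April 2029: Apr 27 2029.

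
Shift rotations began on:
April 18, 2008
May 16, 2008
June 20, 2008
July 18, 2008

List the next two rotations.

August 15, 2008; September 19, 2008

These are Fridays at 28- or 35-day spacing (28, 35, 28).
The pattern: 3rd Friday of the month.
3rd Friday of August 2008: August 15, 2008.
3rd Friday of September 2008: September 19, 2008.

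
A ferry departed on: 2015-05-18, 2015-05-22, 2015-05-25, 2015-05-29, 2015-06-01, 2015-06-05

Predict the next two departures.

2015-06-08, 2015-06-12

The gap pattern 4, 3, 4, 3, 4 repeats every 2 events.
These are the Mondays and Fridays of each week.
Next Monday: 2015-06-08.
Next Friday: 2015-06-12.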